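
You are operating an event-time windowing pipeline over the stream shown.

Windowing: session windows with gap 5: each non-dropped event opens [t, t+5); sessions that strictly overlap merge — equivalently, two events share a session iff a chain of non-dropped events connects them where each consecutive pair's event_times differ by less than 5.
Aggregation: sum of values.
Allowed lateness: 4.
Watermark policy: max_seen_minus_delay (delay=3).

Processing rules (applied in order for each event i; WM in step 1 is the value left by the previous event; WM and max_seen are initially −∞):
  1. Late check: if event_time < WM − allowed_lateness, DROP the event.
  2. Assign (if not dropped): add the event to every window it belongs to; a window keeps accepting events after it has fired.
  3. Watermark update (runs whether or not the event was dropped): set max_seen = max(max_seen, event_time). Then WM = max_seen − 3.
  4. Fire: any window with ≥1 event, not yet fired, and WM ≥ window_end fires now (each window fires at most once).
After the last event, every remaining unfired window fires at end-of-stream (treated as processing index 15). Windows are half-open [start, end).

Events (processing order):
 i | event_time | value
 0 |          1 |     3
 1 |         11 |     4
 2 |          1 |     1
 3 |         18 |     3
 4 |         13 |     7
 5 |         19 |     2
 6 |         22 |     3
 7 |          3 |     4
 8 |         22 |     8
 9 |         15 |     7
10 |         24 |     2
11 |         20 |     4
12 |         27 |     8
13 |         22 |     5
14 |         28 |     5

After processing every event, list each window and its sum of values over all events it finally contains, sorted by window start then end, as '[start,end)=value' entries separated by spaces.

i=0 t=1 v=3: → [1,6); WM=-2
i=1 t=11 v=4: → [11,16); WM=8
i=2 t=1 v=1: DROP (t<8-4); WM=8
i=3 t=18 v=3: → [18,23); WM=15
i=4 t=13 v=7: → [11,18); WM=15
i=5 t=19 v=2: → [18,24); WM=16
i=6 t=22 v=3: → [18,27); WM=19
i=7 t=3 v=4: DROP (t<19-4); WM=19
i=8 t=22 v=8: → [18,27); WM=19
i=9 t=15 v=7: → [11,27); WM=19
i=10 t=24 v=2: → [11,29); WM=21
i=11 t=20 v=4: → [11,29); WM=21
i=12 t=27 v=8: → [11,32); WM=24
i=13 t=22 v=5: → [11,32); WM=24
i=14 t=28 v=5: → [11,33); WM=25

[1,6)=3 [11,33)=58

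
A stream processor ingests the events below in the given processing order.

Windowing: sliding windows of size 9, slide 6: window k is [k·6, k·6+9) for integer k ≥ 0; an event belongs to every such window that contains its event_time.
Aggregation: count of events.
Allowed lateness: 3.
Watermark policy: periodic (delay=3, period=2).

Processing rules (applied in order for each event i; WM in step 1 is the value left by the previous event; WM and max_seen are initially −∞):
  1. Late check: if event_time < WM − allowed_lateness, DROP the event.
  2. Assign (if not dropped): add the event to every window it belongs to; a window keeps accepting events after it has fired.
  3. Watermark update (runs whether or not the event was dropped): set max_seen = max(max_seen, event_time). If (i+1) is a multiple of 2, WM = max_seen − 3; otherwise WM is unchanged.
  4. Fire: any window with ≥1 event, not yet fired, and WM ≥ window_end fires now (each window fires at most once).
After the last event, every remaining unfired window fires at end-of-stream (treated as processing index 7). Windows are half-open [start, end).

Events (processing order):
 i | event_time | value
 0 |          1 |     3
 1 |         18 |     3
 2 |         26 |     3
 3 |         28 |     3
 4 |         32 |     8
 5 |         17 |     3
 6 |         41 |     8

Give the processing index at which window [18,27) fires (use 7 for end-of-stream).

i=0 t=1 v=3: → [0,9); WM=−∞
i=1 t=18 v=3: → [18,27),[12,21); WM=15; [0,9) fires=1
i=2 t=26 v=3: → [24,33),[18,27); WM=15
i=3 t=28 v=3: → [24,33); WM=25; [12,21) fires=1
i=4 t=32 v=8: → [30,39),[24,33); WM=25
i=5 t=17 v=3: DROP (t<25-3); WM=29; [18,27) fires=2
i=6 t=41 v=8: → [36,45); WM=29

5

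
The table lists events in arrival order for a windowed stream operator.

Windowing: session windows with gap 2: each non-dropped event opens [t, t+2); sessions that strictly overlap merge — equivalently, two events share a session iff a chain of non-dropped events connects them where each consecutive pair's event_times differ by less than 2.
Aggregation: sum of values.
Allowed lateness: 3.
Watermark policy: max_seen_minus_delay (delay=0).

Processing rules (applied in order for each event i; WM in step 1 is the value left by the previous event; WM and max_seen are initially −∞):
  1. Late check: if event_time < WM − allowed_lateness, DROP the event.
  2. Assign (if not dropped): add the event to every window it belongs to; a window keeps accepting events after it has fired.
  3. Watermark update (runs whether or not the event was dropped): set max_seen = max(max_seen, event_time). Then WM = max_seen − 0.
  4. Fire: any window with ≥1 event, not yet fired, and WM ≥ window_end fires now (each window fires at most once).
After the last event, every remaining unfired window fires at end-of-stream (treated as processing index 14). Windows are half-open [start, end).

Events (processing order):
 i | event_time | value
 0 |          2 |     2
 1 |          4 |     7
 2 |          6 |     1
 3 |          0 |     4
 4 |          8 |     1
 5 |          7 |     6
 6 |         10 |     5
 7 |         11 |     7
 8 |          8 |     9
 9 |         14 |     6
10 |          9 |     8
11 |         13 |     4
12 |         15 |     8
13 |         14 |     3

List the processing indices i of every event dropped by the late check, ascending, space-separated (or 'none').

3 10

i=0 t=2 v=2: → [2,4); WM=2
i=1 t=4 v=7: → [4,6); WM=4
i=2 t=6 v=1: → [6,8); WM=6
i=3 t=0 v=4: DROP (t<6-3); WM=6
i=4 t=8 v=1: → [8,10); WM=8
i=5 t=7 v=6: → [6,10); WM=8
i=6 t=10 v=5: → [10,12); WM=10
i=7 t=11 v=7: → [10,13); WM=11
i=8 t=8 v=9: → [6,10); WM=11
i=9 t=14 v=6: → [14,16); WM=14
i=10 t=9 v=8: DROP (t<14-3); WM=14
i=11 t=13 v=4: → [13,16); WM=14
i=12 t=15 v=8: → [13,17); WM=15
i=13 t=14 v=3: → [13,17); WM=15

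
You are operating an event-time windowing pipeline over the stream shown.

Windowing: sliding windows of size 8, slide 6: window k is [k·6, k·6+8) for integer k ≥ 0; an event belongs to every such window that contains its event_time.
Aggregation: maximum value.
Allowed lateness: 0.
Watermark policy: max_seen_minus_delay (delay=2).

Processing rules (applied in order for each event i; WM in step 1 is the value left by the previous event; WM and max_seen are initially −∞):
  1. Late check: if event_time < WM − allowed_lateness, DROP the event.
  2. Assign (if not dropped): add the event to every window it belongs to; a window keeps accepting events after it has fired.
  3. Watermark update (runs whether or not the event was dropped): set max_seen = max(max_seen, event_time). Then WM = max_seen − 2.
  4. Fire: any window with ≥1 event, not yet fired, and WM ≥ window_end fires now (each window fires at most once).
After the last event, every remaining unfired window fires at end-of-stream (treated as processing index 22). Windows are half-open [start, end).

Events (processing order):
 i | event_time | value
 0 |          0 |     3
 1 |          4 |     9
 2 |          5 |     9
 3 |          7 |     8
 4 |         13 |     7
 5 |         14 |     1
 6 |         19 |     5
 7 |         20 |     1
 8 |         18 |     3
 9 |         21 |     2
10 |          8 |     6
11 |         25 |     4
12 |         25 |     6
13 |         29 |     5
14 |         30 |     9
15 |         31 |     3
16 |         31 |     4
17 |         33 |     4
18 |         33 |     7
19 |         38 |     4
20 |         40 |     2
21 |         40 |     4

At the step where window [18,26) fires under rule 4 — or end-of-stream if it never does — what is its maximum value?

i=0 t=0 v=3: → [0,8); WM=-2
i=1 t=4 v=9: → [0,8); WM=2
i=2 t=5 v=9: → [0,8); WM=3
i=3 t=7 v=8: → [6,14),[0,8); WM=5
i=4 t=13 v=7: → [12,20),[6,14); WM=11; [0,8) fires=9
i=5 t=14 v=1: → [12,20); WM=12
i=6 t=19 v=5: → [18,26),[12,20); WM=17; [6,14) fires=8
i=7 t=20 v=1: → [18,26); WM=18
i=8 t=18 v=3: → [18,26),[12,20); WM=18
i=9 t=21 v=2: → [18,26); WM=19
i=10 t=8 v=6: DROP (t<19-0); WM=19
i=11 t=25 v=4: → [24,32),[18,26); WM=23; [12,20) fires=7
i=12 t=25 v=6: → [24,32),[18,26); WM=23
i=13 t=29 v=5: → [24,32); WM=27; [18,26) fires=6
i=14 t=30 v=9: → [30,38),[24,32); WM=28
i=15 t=31 v=3: → [30,38),[24,32); WM=29
i=16 t=31 v=4: → [30,38),[24,32); WM=29
i=17 t=33 v=4: → [30,38); WM=31
i=18 t=33 v=7: → [30,38); WM=31
i=19 t=38 v=4: → [36,44); WM=36; [24,32) fires=9
i=20 t=40 v=2: → [36,44); WM=38; [30,38) fires=9
i=21 t=40 v=4: → [36,44); WM=38

6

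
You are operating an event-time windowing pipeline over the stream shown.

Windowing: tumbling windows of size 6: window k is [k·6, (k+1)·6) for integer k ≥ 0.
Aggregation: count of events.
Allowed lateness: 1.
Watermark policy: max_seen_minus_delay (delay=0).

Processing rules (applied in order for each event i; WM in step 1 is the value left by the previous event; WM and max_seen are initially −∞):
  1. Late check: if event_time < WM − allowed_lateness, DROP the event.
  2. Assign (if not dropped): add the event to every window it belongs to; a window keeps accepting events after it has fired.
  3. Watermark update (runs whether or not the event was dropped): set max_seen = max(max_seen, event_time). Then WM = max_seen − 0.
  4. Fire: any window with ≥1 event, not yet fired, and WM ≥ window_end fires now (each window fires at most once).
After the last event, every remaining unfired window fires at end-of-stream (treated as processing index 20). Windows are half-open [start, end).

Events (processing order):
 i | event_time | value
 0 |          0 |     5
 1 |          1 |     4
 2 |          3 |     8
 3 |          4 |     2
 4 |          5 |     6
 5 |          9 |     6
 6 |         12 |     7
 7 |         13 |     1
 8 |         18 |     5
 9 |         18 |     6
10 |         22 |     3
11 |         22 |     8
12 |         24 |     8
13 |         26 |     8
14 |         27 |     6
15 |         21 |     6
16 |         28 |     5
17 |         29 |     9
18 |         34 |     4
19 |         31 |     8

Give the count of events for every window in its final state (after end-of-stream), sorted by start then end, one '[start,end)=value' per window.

[0,6)=5 [6,12)=1 [12,18)=2 [18,24)=4 [24,30)=5 [30,36)=1

i=0 t=0 v=5: → [0,6); WM=0
i=1 t=1 v=4: → [0,6); WM=1
i=2 t=3 v=8: → [0,6); WM=3
i=3 t=4 v=2: → [0,6); WM=4
i=4 t=5 v=6: → [0,6); WM=5
i=5 t=9 v=6: → [6,12); WM=9; [0,6) fires=5
i=6 t=12 v=7: → [12,18); WM=12; [6,12) fires=1
i=7 t=13 v=1: → [12,18); WM=13
i=8 t=18 v=5: → [18,24); WM=18; [12,18) fires=2
i=9 t=18 v=6: → [18,24); WM=18
i=10 t=22 v=3: → [18,24); WM=22
i=11 t=22 v=8: → [18,24); WM=22
i=12 t=24 v=8: → [24,30); WM=24; [18,24) fires=4
i=13 t=26 v=8: → [24,30); WM=26
i=14 t=27 v=6: → [24,30); WM=27
i=15 t=21 v=6: DROP (t<27-1); WM=27
i=16 t=28 v=5: → [24,30); WM=28
i=17 t=29 v=9: → [24,30); WM=29
i=18 t=34 v=4: → [30,36); WM=34; [24,30) fires=5
i=19 t=31 v=8: DROP (t<34-1); WM=34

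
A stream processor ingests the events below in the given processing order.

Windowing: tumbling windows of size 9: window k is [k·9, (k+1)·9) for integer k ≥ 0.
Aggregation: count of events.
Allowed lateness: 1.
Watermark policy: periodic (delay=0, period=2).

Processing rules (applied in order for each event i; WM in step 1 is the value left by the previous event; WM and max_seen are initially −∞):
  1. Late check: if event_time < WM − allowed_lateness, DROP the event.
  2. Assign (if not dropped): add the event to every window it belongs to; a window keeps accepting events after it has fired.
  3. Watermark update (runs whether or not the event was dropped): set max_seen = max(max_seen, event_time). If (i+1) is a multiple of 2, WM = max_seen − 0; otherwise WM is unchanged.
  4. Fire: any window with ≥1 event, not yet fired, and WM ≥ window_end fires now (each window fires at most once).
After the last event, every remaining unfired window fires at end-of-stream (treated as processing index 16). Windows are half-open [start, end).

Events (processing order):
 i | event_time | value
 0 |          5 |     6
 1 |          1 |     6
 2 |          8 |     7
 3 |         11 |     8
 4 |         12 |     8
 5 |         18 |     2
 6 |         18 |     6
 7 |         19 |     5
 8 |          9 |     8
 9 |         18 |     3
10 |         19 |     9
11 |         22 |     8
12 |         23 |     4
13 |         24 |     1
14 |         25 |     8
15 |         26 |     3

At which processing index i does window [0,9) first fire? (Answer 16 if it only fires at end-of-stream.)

i=0 t=5 v=6: → [0,9); WM=−∞
i=1 t=1 v=6: → [0,9); WM=5
i=2 t=8 v=7: → [0,9); WM=5
i=3 t=11 v=8: → [9,18); WM=11; [0,9) fires=3
i=4 t=12 v=8: → [9,18); WM=11
i=5 t=18 v=2: → [18,27); WM=18; [9,18) fires=2
i=6 t=18 v=6: → [18,27); WM=18
i=7 t=19 v=5: → [18,27); WM=19
i=8 t=9 v=8: DROP (t<19-1); WM=19
i=9 t=18 v=3: → [18,27); WM=19
i=10 t=19 v=9: → [18,27); WM=19
i=11 t=22 v=8: → [18,27); WM=22
i=12 t=23 v=4: → [18,27); WM=22
i=13 t=24 v=1: → [18,27); WM=24
i=14 t=25 v=8: → [18,27); WM=24
i=15 t=26 v=3: → [18,27); WM=26

3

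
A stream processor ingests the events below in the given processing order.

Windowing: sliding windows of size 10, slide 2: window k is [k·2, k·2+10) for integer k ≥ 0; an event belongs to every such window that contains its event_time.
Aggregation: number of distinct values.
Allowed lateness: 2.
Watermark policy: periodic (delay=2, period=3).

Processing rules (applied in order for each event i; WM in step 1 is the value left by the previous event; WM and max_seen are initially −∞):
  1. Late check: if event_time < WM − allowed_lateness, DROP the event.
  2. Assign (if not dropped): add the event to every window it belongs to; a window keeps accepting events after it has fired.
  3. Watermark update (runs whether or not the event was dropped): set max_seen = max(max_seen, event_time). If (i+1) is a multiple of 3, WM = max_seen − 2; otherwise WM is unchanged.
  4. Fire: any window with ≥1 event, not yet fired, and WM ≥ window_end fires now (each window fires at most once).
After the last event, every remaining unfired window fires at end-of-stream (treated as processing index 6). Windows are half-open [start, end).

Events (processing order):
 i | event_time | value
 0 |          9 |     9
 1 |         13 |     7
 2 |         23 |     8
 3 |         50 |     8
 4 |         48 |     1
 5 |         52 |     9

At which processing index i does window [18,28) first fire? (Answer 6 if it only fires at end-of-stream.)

5

i=0 t=9 v=9: → [8,18),[6,16),[4,14),[2,12),[0,10); WM=−∞
i=1 t=13 v=7: → [12,22),[10,20),[8,18),[6,16),[4,14); WM=−∞
i=2 t=23 v=8: → [22,32),[20,30),[18,28),[16,26),[14,24); WM=21; [0,10) fires=1 [2,12) fires=1 [4,14) fires=2 [6,16) fires=2 [8,18) fires=2 [10,20) fires=1
i=3 t=50 v=8: → [50,60),[48,58),[46,56),[44,54),[42,52); WM=21
i=4 t=48 v=1: → [48,58),[46,56),[44,54),[42,52),[40,50); WM=21
i=5 t=52 v=9: → [52,62),[50,60),[48,58),[46,56),[44,54); WM=50; [12,22) fires=1 [14,24) fires=1 [16,26) fires=1 [18,28) fires=1 [20,30) fires=1 [22,32) fires=1 [40,50) fires=1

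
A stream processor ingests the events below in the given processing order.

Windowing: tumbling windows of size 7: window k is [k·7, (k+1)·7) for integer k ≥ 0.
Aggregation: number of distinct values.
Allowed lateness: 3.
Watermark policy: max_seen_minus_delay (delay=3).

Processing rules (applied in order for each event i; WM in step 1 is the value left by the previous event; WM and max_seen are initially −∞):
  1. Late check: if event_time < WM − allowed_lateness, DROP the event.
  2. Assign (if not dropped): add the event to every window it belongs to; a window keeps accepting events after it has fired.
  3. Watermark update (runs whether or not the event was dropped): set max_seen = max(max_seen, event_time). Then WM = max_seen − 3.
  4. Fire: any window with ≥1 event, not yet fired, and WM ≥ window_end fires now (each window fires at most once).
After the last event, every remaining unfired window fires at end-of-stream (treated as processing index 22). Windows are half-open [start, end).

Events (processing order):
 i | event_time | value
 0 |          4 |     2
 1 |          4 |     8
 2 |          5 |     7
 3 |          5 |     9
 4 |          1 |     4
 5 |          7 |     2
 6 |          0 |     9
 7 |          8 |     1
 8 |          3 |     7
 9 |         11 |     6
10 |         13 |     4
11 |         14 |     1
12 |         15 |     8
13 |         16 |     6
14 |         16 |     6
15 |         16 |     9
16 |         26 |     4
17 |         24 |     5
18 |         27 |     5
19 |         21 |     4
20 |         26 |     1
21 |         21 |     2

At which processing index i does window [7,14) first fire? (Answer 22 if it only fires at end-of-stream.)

i=0 t=4 v=2: → [0,7); WM=1
i=1 t=4 v=8: → [0,7); WM=1
i=2 t=5 v=7: → [0,7); WM=2
i=3 t=5 v=9: → [0,7); WM=2
i=4 t=1 v=4: → [0,7); WM=2
i=5 t=7 v=2: → [7,14); WM=4
i=6 t=0 v=9: DROP (t<4-3); WM=4
i=7 t=8 v=1: → [7,14); WM=5
i=8 t=3 v=7: → [0,7); WM=5
i=9 t=11 v=6: → [7,14); WM=8; [0,7) fires=5
i=10 t=13 v=4: → [7,14); WM=10
i=11 t=14 v=1: → [14,21); WM=11
i=12 t=15 v=8: → [14,21); WM=12
i=13 t=16 v=6: → [14,21); WM=13
i=14 t=16 v=6: → [14,21); WM=13
i=15 t=16 v=9: → [14,21); WM=13
i=16 t=26 v=4: → [21,28); WM=23; [7,14) fires=4 [14,21) fires=4
i=17 t=24 v=5: → [21,28); WM=23
i=18 t=27 v=5: → [21,28); WM=24
i=19 t=21 v=4: → [21,28); WM=24
i=20 t=26 v=1: → [21,28); WM=24
i=21 t=21 v=2: → [21,28); WM=24

16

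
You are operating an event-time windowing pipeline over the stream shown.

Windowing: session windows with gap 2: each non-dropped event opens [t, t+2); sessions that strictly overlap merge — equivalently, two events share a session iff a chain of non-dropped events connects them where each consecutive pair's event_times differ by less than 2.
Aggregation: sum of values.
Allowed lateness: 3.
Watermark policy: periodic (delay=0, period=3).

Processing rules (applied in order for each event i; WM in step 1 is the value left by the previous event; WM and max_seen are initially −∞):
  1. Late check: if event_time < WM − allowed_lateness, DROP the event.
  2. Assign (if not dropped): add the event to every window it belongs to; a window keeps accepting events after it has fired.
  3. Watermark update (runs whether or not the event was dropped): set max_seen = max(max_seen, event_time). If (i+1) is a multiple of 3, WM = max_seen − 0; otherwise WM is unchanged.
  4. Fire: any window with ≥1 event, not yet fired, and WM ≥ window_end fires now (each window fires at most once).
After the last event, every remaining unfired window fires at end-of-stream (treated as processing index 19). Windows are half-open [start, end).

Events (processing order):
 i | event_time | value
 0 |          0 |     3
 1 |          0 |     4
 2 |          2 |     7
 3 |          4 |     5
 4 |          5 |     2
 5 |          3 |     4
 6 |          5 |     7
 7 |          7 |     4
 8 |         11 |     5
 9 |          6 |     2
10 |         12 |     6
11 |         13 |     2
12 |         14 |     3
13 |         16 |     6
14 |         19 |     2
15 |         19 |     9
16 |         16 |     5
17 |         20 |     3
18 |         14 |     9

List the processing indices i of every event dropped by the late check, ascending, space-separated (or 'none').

i=0 t=0 v=3: → [0,2); WM=−∞
i=1 t=0 v=4: → [0,2); WM=−∞
i=2 t=2 v=7: → [2,4); WM=2
i=3 t=4 v=5: → [4,6); WM=2
i=4 t=5 v=2: → [4,7); WM=2
i=5 t=3 v=4: → [2,7); WM=5
i=6 t=5 v=7: → [2,7); WM=5
i=7 t=7 v=4: → [7,9); WM=5
i=8 t=11 v=5: → [11,13); WM=11
i=9 t=6 v=2: DROP (t<11-3); WM=11
i=10 t=12 v=6: → [11,14); WM=11
i=11 t=13 v=2: → [11,15); WM=13
i=12 t=14 v=3: → [11,16); WM=13
i=13 t=16 v=6: → [16,18); WM=13
i=14 t=19 v=2: → [19,21); WM=19
i=15 t=19 v=9: → [19,21); WM=19
i=16 t=16 v=5: → [16,18); WM=19
i=17 t=20 v=3: → [19,22); WM=20
i=18 t=14 v=9: DROP (t<20-3); WM=20

9 18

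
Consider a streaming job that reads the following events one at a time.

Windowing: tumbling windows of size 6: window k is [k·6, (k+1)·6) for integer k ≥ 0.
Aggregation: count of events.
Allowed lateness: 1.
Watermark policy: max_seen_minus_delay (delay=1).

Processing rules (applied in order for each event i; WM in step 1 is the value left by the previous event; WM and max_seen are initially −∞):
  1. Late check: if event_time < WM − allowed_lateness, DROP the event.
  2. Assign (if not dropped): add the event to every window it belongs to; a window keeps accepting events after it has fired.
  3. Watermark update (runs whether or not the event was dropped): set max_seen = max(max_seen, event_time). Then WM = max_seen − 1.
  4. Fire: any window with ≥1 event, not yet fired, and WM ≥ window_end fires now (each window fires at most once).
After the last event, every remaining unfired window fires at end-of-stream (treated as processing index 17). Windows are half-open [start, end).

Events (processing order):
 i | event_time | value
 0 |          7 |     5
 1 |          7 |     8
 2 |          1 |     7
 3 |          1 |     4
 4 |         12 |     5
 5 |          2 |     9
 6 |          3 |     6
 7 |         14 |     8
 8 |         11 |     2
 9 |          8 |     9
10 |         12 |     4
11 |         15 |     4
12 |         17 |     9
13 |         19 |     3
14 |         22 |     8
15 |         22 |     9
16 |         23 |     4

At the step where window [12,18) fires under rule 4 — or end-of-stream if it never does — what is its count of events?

5

i=0 t=7 v=5: → [6,12); WM=6
i=1 t=7 v=8: → [6,12); WM=6
i=2 t=1 v=7: DROP (t<6-1); WM=6
i=3 t=1 v=4: DROP (t<6-1); WM=6
i=4 t=12 v=5: → [12,18); WM=11
i=5 t=2 v=9: DROP (t<11-1); WM=11
i=6 t=3 v=6: DROP (t<11-1); WM=11
i=7 t=14 v=8: → [12,18); WM=13; [6,12) fires=2
i=8 t=11 v=2: DROP (t<13-1); WM=13
i=9 t=8 v=9: DROP (t<13-1); WM=13
i=10 t=12 v=4: → [12,18); WM=13
i=11 t=15 v=4: → [12,18); WM=14
i=12 t=17 v=9: → [12,18); WM=16
i=13 t=19 v=3: → [18,24); WM=18; [12,18) fires=5
i=14 t=22 v=8: → [18,24); WM=21
i=15 t=22 v=9: → [18,24); WM=21
i=16 t=23 v=4: → [18,24); WM=22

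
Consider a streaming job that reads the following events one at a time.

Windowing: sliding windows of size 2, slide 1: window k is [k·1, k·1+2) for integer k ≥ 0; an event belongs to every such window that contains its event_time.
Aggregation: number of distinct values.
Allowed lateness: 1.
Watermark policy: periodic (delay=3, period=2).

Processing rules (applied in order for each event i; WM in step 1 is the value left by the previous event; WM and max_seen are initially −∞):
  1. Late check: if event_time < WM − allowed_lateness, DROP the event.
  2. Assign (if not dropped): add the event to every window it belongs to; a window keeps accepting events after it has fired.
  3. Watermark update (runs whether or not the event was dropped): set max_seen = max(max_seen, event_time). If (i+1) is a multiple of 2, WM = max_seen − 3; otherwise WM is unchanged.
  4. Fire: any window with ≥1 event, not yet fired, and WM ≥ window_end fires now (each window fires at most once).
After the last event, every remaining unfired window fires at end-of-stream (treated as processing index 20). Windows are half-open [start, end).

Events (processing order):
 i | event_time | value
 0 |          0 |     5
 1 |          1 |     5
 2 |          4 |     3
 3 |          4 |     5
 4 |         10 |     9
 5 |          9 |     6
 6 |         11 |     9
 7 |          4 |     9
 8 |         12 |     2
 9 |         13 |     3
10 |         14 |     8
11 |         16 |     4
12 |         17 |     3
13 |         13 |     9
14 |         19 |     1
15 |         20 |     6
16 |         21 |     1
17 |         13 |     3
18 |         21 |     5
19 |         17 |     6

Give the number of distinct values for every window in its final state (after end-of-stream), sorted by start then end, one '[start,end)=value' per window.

i=0 t=0 v=5: → [0,2); WM=−∞
i=1 t=1 v=5: → [1,3),[0,2); WM=-2
i=2 t=4 v=3: → [4,6),[3,5); WM=-2
i=3 t=4 v=5: → [4,6),[3,5); WM=1
i=4 t=10 v=9: → [10,12),[9,11); WM=1
i=5 t=9 v=6: → [9,11),[8,10); WM=7; [0,2) fires=1 [1,3) fires=1 [3,5) fires=2 [4,6) fires=2
i=6 t=11 v=9: → [11,13),[10,12); WM=7
i=7 t=4 v=9: DROP (t<7-1); WM=8
i=8 t=12 v=2: → [12,14),[11,13); WM=8
i=9 t=13 v=3: → [13,15),[12,14); WM=10; [8,10) fires=1
i=10 t=14 v=8: → [14,16),[13,15); WM=10
i=11 t=16 v=4: → [16,18),[15,17); WM=13; [9,11) fires=2 [10,12) fires=1 [11,13) fires=2
i=12 t=17 v=3: → [17,19),[16,18); WM=13
i=13 t=13 v=9: → [13,15),[12,14); WM=14; [12,14) fires=3
i=14 t=19 v=1: → [19,21),[18,20); WM=14
i=15 t=20 v=6: → [20,22),[19,21); WM=17; [13,15) fires=3 [14,16) fires=1 [15,17) fires=1
i=16 t=21 v=1: → [21,23),[20,22); WM=17
i=17 t=13 v=3: DROP (t<17-1); WM=18; [16,18) fires=2
i=18 t=21 v=5: → [21,23),[20,22); WM=18
i=19 t=17 v=6: → [17,19),[16,18); WM=18

[0,2)=1 [1,3)=1 [3,5)=2 [4,6)=2 [8,10)=1 [9,11)=2 [10,12)=1 [11,13)=2 [12,14)=3 [13,15)=3 [14,16)=1 [15,17)=1 [16,18)=3 [17,19)=2 [18,20)=1 [19,21)=2 [20,22)=3 [21,23)=2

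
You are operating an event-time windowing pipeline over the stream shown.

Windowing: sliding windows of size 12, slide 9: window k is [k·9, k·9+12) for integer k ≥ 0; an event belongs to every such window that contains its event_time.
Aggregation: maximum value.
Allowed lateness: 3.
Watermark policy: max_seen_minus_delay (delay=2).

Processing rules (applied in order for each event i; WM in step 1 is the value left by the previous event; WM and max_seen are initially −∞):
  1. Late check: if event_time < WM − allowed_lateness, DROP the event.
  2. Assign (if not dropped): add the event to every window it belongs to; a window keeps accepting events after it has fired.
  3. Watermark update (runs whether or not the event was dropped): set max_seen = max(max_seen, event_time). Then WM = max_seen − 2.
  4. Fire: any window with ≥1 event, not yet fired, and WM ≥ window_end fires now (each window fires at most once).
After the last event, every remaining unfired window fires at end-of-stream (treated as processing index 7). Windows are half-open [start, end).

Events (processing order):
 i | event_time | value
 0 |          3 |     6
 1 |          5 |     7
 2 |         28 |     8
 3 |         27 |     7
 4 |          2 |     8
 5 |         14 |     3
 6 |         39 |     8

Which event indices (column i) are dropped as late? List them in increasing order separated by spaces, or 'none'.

i=0 t=3 v=6: → [0,12); WM=1
i=1 t=5 v=7: → [0,12); WM=3
i=2 t=28 v=8: → [27,39),[18,30); WM=26; [0,12) fires=7
i=3 t=27 v=7: → [27,39),[18,30); WM=26
i=4 t=2 v=8: DROP (t<26-3); WM=26
i=5 t=14 v=3: DROP (t<26-3); WM=26
i=6 t=39 v=8: → [36,48); WM=37; [18,30) fires=8

4 5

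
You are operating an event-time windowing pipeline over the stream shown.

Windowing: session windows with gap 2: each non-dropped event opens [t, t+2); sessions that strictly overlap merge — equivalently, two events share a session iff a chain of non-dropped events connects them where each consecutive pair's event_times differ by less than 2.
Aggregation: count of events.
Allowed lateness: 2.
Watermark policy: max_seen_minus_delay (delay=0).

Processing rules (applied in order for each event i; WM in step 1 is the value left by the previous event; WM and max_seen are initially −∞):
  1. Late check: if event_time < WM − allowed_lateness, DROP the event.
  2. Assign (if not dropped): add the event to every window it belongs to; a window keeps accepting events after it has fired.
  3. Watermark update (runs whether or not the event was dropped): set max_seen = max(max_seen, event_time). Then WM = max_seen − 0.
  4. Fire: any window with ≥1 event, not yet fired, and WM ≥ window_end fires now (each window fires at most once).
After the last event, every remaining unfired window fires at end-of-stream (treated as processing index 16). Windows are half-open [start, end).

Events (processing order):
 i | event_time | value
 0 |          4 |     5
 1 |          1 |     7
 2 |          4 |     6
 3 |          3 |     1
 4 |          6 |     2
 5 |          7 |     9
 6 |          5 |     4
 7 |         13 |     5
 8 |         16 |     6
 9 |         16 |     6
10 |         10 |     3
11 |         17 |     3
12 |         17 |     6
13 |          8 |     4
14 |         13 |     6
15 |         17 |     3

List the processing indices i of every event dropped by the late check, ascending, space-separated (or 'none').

i=0 t=4 v=5: → [4,6); WM=4
i=1 t=1 v=7: DROP (t<4-2); WM=4
i=2 t=4 v=6: → [4,6); WM=4
i=3 t=3 v=1: → [3,6); WM=4
i=4 t=6 v=2: → [6,8); WM=6
i=5 t=7 v=9: → [6,9); WM=7
i=6 t=5 v=4: → [3,9); WM=7
i=7 t=13 v=5: → [13,15); WM=13
i=8 t=16 v=6: → [16,18); WM=16
i=9 t=16 v=6: → [16,18); WM=16
i=10 t=10 v=3: DROP (t<16-2); WM=16
i=11 t=17 v=3: → [16,19); WM=17
i=12 t=17 v=6: → [16,19); WM=17
i=13 t=8 v=4: DROP (t<17-2); WM=17
i=14 t=13 v=6: DROP (t<17-2); WM=17
i=15 t=17 v=3: → [16,19); WM=17

1 10 13 14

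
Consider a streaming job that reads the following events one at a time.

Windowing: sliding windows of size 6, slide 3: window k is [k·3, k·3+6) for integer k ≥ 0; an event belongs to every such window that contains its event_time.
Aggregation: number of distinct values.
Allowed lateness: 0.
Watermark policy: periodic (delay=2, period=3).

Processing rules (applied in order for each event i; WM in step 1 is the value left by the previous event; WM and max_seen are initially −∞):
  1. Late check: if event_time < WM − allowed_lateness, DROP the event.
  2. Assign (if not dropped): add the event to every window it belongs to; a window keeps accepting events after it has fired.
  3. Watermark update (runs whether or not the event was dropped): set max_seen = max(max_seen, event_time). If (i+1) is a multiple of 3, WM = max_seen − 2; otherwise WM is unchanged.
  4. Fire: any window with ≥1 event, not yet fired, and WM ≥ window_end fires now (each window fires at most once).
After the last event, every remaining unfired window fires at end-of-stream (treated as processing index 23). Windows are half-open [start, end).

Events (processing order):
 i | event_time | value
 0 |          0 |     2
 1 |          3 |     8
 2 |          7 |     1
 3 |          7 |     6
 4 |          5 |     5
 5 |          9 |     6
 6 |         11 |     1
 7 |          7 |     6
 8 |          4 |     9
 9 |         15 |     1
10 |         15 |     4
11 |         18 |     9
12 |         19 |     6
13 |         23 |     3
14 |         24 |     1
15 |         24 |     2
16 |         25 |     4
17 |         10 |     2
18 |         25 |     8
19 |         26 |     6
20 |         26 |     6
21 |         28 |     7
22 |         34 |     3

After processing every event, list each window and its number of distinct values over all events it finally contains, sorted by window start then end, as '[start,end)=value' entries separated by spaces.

i=0 t=0 v=2: → [0,6); WM=−∞
i=1 t=3 v=8: → [3,9),[0,6); WM=−∞
i=2 t=7 v=1: → [6,12),[3,9); WM=5
i=3 t=7 v=6: → [6,12),[3,9); WM=5
i=4 t=5 v=5: → [3,9),[0,6); WM=5
i=5 t=9 v=6: → [9,15),[6,12); WM=7; [0,6) fires=3
i=6 t=11 v=1: → [9,15),[6,12); WM=7
i=7 t=7 v=6: → [6,12),[3,9); WM=7
i=8 t=4 v=9: DROP (t<7-0); WM=9; [3,9) fires=4
i=9 t=15 v=1: → [15,21),[12,18); WM=9
i=10 t=15 v=4: → [15,21),[12,18); WM=9
i=11 t=18 v=9: → [18,24),[15,21); WM=16; [6,12) fires=2 [9,15) fires=2
i=12 t=19 v=6: → [18,24),[15,21); WM=16
i=13 t=23 v=3: → [21,27),[18,24); WM=16
i=14 t=24 v=1: → [24,30),[21,27); WM=22; [12,18) fires=2 [15,21) fires=4
i=15 t=24 v=2: → [24,30),[21,27); WM=22
i=16 t=25 v=4: → [24,30),[21,27); WM=22
i=17 t=10 v=2: DROP (t<22-0); WM=23
i=18 t=25 v=8: → [24,30),[21,27); WM=23
i=19 t=26 v=6: → [24,30),[21,27); WM=23
i=20 t=26 v=6: → [24,30),[21,27); WM=24; [18,24) fires=3
i=21 t=28 v=7: → [27,33),[24,30); WM=24
i=22 t=34 v=3: → [33,39),[30,36); WM=24

[0,6)=3 [3,9)=4 [6,12)=2 [9,15)=2 [12,18)=2 [15,21)=4 [18,24)=3 [21,27)=6 [24,30)=6 [27,33)=1 [30,36)=1 [33,39)=1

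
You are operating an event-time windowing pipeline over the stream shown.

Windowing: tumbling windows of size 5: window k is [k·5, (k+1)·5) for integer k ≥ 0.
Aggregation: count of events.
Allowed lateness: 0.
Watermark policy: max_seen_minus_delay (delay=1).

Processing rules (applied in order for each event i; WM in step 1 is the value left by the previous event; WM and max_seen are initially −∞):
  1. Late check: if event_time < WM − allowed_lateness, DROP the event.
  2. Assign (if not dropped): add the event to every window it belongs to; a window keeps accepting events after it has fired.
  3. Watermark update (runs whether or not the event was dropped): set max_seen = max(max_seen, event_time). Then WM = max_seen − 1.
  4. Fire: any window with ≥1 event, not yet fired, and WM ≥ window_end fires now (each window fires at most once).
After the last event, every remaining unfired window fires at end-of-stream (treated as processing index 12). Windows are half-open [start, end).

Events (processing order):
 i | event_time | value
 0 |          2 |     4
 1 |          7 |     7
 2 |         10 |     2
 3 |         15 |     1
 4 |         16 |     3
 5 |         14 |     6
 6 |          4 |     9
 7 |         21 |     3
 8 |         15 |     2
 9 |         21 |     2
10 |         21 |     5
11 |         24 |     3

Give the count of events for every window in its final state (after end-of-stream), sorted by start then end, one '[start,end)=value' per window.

[0,5)=1 [5,10)=1 [10,15)=1 [15,20)=2 [20,25)=4

i=0 t=2 v=4: → [0,5); WM=1
i=1 t=7 v=7: → [5,10); WM=6; [0,5) fires=1
i=2 t=10 v=2: → [10,15); WM=9
i=3 t=15 v=1: → [15,20); WM=14; [5,10) fires=1
i=4 t=16 v=3: → [15,20); WM=15; [10,15) fires=1
i=5 t=14 v=6: DROP (t<15-0); WM=15
i=6 t=4 v=9: DROP (t<15-0); WM=15
i=7 t=21 v=3: → [20,25); WM=20; [15,20) fires=2
i=8 t=15 v=2: DROP (t<20-0); WM=20
i=9 t=21 v=2: → [20,25); WM=20
i=10 t=21 v=5: → [20,25); WM=20
i=11 t=24 v=3: → [20,25); WM=23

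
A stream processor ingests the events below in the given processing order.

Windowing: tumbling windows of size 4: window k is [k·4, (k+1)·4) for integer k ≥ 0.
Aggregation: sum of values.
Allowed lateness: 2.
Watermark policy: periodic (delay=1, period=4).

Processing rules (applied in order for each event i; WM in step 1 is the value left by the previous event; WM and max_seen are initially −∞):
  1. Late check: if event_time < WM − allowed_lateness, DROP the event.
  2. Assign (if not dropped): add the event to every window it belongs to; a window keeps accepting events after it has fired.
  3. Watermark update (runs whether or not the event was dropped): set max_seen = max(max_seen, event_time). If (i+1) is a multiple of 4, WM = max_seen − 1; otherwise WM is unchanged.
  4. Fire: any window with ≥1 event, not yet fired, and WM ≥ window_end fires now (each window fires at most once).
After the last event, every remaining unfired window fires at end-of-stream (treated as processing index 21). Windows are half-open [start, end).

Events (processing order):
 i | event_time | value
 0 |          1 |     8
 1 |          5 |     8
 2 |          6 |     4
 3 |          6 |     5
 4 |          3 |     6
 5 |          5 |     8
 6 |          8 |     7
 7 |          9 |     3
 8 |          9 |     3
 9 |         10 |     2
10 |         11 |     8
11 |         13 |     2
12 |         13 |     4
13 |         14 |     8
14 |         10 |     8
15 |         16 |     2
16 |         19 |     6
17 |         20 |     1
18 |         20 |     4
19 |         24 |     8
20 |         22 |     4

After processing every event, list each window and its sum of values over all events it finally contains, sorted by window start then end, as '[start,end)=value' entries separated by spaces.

i=0 t=1 v=8: → [0,4); WM=−∞
i=1 t=5 v=8: → [4,8); WM=−∞
i=2 t=6 v=4: → [4,8); WM=−∞
i=3 t=6 v=5: → [4,8); WM=5; [0,4) fires=8
i=4 t=3 v=6: → [0,4); WM=5
i=5 t=5 v=8: → [4,8); WM=5
i=6 t=8 v=7: → [8,12); WM=5
i=7 t=9 v=3: → [8,12); WM=8; [4,8) fires=25
i=8 t=9 v=3: → [8,12); WM=8
i=9 t=10 v=2: → [8,12); WM=8
i=10 t=11 v=8: → [8,12); WM=8
i=11 t=13 v=2: → [12,16); WM=12; [8,12) fires=23
i=12 t=13 v=4: → [12,16); WM=12
i=13 t=14 v=8: → [12,16); WM=12
i=14 t=10 v=8: → [8,12); WM=12
i=15 t=16 v=2: → [16,20); WM=15
i=16 t=19 v=6: → [16,20); WM=15
i=17 t=20 v=1: → [20,24); WM=15
i=18 t=20 v=4: → [20,24); WM=15
i=19 t=24 v=8: → [24,28); WM=23; [12,16) fires=14 [16,20) fires=8
i=20 t=22 v=4: → [20,24); WM=23

[0,4)=14 [4,8)=25 [8,12)=31 [12,16)=14 [16,20)=8 [20,24)=9 [24,28)=8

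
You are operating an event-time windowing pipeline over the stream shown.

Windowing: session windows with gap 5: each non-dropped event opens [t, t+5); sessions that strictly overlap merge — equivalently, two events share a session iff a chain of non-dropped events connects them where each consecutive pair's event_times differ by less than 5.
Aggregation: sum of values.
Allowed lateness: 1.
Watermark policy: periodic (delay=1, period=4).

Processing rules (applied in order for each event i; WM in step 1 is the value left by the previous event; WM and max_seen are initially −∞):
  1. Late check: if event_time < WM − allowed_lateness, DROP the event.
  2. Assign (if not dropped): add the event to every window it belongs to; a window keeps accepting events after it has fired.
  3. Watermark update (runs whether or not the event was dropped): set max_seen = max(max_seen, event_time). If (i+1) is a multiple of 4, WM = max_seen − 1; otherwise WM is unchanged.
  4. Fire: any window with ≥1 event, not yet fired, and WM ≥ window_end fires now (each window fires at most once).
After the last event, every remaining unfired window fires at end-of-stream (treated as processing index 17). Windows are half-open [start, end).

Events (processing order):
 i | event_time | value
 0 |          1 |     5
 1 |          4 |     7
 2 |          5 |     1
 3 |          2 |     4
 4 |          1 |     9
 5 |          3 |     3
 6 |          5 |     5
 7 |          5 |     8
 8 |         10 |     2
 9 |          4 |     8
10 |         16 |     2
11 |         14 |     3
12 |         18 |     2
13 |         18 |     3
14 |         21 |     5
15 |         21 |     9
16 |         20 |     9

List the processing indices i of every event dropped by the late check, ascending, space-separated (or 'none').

4

i=0 t=1 v=5: → [1,6); WM=−∞
i=1 t=4 v=7: → [1,9); WM=−∞
i=2 t=5 v=1: → [1,10); WM=−∞
i=3 t=2 v=4: → [1,10); WM=4
i=4 t=1 v=9: DROP (t<4-1); WM=4
i=5 t=3 v=3: → [1,10); WM=4
i=6 t=5 v=5: → [1,10); WM=4
i=7 t=5 v=8: → [1,10); WM=4
i=8 t=10 v=2: → [10,15); WM=4
i=9 t=4 v=8: → [1,10); WM=4
i=10 t=16 v=2: → [16,21); WM=4
i=11 t=14 v=3: → [10,21); WM=15
i=12 t=18 v=2: → [10,23); WM=15
i=13 t=18 v=3: → [10,23); WM=15
i=14 t=21 v=5: → [10,26); WM=15
i=15 t=21 v=9: → [10,26); WM=20
i=16 t=20 v=9: → [10,26); WM=20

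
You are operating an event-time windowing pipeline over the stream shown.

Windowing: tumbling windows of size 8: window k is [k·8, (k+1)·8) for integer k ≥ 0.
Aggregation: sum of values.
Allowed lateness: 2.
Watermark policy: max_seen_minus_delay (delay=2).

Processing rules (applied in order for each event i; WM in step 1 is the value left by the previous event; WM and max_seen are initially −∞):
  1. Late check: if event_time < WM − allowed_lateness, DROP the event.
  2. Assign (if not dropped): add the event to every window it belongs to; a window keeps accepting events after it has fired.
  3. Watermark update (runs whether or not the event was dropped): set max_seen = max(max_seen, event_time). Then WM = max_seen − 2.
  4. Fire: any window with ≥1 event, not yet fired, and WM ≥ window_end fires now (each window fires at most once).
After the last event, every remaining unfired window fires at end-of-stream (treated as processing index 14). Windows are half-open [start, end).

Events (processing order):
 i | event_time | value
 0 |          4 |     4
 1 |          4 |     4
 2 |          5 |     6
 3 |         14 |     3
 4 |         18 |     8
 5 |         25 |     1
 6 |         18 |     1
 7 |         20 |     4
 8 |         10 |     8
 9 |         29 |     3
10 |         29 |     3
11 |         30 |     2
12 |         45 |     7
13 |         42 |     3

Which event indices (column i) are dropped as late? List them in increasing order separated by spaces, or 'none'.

6 7 8

i=0 t=4 v=4: → [0,8); WM=2
i=1 t=4 v=4: → [0,8); WM=2
i=2 t=5 v=6: → [0,8); WM=3
i=3 t=14 v=3: → [8,16); WM=12; [0,8) fires=14
i=4 t=18 v=8: → [16,24); WM=16; [8,16) fires=3
i=5 t=25 v=1: → [24,32); WM=23
i=6 t=18 v=1: DROP (t<23-2); WM=23
i=7 t=20 v=4: DROP (t<23-2); WM=23
i=8 t=10 v=8: DROP (t<23-2); WM=23
i=9 t=29 v=3: → [24,32); WM=27; [16,24) fires=8
i=10 t=29 v=3: → [24,32); WM=27
i=11 t=30 v=2: → [24,32); WM=28
i=12 t=45 v=7: → [40,48); WM=43; [24,32) fires=9
i=13 t=42 v=3: → [40,48); WM=43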